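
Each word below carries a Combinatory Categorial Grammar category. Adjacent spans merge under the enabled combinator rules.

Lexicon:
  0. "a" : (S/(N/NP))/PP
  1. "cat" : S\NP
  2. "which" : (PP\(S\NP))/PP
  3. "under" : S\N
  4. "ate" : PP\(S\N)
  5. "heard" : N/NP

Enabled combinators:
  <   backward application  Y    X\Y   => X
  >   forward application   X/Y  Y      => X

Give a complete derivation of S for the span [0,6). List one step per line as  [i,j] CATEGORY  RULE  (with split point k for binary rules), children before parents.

[0,6] S   >
  [0,5] S/(N/NP)   >
    [0,1] "a" : (S/(N/NP))/PP
    [1,5] PP   <
      [1,2] "cat" : S\NP
      [2,5] PP\(S\NP)   >
        [2,3] "which" : (PP\(S\NP))/PP
        [3,5] PP   <
          [3,4] "under" : S\N
          [4,5] "ate" : PP\(S\N)
  [5,6] "heard" : N/NP

[0,1] (S/(N/NP))/PP  lex  "a"
[1,2] S\NP  lex  "cat"
[2,3] (PP\(S\NP))/PP  lex  "which"
[3,4] S\N  lex  "under"
[4,5] PP\(S\N)  lex  "ate"
[3,5] PP  <  k=4
[2,5] PP\(S\NP)  >  k=3
[1,5] PP  <  k=2
[0,5] S/(N/NP)  >  k=1
[5,6] N/NP  lex  "heard"
[0,6] S  >  k=5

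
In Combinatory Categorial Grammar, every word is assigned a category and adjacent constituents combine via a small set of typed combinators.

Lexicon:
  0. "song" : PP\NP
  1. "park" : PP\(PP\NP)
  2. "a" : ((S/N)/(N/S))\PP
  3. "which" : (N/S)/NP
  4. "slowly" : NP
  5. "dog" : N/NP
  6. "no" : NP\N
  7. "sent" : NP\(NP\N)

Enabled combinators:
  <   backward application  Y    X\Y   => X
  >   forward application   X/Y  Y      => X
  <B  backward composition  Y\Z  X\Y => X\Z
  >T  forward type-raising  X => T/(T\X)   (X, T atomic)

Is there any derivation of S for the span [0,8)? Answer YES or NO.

YES

[0,8] S   >
  [0,5] S/N   >
    [0,3] (S/N)/(N/S)   <
      [0,2] PP   <
        [0,1] "song" : PP\NP
        [1,2] "park" : PP\(PP\NP)
      [2,3] "a" : ((S/N)/(N/S))\PP
    [3,5] N/S   >
      [3,4] "which" : (N/S)/NP
      [4,5] "slowly" : NP
  [5,8] N   >
    [5,6] "dog" : N/NP
    [6,8] NP   <
      [6,7] "no" : NP\N
      [7,8] "sent" : NP\(NP\N)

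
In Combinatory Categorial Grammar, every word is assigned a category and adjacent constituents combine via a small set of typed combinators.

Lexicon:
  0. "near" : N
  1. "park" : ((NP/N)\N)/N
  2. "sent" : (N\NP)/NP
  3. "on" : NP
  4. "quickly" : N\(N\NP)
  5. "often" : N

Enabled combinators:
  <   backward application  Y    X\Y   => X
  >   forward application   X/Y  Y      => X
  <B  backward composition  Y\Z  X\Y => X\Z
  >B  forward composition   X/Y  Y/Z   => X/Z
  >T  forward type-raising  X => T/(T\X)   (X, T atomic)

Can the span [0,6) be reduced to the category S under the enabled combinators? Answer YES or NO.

N ((NP/N)\N)/N (N\NP)/NP NP N\(N\NP) N
CKY chart[0,6] = {N/(N\NP), NP, NP/(NP\NP), NP/(N\N), PP/(PP\NP), S/(S\NP)}; S ∉ chart

NO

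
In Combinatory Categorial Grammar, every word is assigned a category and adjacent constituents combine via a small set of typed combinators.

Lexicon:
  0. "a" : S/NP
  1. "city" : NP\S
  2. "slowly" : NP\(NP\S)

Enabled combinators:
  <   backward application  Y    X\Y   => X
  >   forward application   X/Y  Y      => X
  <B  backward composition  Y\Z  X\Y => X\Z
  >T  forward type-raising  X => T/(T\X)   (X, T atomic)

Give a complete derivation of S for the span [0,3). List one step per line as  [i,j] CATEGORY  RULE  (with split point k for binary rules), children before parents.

[0,3] S   >
  [0,1] "a" : S/NP
  [1,3] NP   <
    [1,2] "city" : NP\S
    [2,3] "slowly" : NP\(NP\S)

[0,1] S/NP  lex  "a"
[1,2] NP\S  lex  "city"
[2,3] NP\(NP\S)  lex  "slowly"
[1,3] NP  <  k=2
[0,3] S  >  k=1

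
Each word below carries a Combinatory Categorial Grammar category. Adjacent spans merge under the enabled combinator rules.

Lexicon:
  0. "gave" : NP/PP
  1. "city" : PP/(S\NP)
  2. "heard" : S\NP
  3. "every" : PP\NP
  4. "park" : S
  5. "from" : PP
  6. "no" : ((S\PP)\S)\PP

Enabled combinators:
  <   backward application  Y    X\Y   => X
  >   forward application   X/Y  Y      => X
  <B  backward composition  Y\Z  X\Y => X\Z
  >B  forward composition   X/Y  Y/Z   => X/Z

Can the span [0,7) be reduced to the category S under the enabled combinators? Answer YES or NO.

[0,7] S   <
  [0,3] NP   >
    [0,1] "gave" : NP/PP
    [1,3] PP   >
      [1,2] "city" : PP/(S\NP)
      [2,3] "heard" : S\NP
  [3,7] S\NP   <B
    [3,4] "every" : PP\NP
    [4,7] S\PP   <
      [4,5] "park" : S
      [5,7] (S\PP)\S   <
        [5,6] "from" : PP
        [6,7] "no" : ((S\PP)\S)\PP

YES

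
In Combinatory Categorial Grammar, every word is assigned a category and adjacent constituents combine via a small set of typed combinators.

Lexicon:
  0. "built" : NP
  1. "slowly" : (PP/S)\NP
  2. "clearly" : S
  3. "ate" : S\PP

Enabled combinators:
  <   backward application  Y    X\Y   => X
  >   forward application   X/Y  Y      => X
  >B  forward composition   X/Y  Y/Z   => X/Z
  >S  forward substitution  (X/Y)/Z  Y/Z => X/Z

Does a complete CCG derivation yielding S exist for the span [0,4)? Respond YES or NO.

YES

[0,4] S   <
  [0,3] PP   >
    [0,2] PP/S   <
      [0,1] "built" : NP
      [1,2] "slowly" : (PP/S)\NP
    [2,3] "clearly" : S
  [3,4] "ate" : S\PP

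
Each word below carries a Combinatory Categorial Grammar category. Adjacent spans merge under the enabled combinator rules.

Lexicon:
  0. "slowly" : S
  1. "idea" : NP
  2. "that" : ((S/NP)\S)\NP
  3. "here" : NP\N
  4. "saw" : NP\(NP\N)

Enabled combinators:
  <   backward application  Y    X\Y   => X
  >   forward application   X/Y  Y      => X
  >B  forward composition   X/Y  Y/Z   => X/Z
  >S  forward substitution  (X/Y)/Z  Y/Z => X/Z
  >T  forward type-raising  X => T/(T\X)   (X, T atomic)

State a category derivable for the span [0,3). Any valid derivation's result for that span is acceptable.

[0,5] S   >
  [0,3] S/NP   <
    [0,1] "slowly" : S
    [1,3] (S/NP)\S   <
      [1,2] "idea" : NP
      [2,3] "that" : ((S/NP)\S)\NP
  [3,5] NP   <
    [3,4] "here" : NP\N
    [4,5] "saw" : NP\(NP\N)

S/NP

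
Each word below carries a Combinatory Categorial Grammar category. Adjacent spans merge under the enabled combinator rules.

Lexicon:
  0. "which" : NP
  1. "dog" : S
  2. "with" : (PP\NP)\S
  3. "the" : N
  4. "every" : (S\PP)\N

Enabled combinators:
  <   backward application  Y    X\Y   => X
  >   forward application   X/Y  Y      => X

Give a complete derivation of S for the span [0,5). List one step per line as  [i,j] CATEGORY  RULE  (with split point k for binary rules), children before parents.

[0,1] NP  lex  "which"
[1,2] S  lex  "dog"
[2,3] (PP\NP)\S  lex  "with"
[1,3] PP\NP  <  k=2
[0,3] PP  <  k=1
[3,4] N  lex  "the"
[4,5] (S\PP)\N  lex  "every"
[3,5] S\PP  <  k=4
[0,5] S  <  k=3

[0,5] S   <
  [0,3] PP   <
    [0,1] "which" : NP
    [1,3] PP\NP   <
      [1,2] "dog" : S
      [2,3] "with" : (PP\NP)\S
  [3,5] S\PP   <
    [3,4] "the" : N
    [4,5] "every" : (S\PP)\N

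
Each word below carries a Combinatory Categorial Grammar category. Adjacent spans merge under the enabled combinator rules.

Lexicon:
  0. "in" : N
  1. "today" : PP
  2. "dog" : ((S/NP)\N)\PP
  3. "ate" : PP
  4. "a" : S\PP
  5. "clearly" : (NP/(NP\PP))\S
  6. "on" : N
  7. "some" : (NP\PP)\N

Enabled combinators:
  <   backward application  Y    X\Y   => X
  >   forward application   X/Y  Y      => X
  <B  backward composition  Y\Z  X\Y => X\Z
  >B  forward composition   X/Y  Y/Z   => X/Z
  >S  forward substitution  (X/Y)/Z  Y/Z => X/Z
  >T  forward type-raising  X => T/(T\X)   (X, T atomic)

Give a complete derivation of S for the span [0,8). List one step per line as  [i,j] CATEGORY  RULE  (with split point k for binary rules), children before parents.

[0,8] S   >
  [0,3] S/NP   <
    [0,1] "in" : N
    [1,3] (S/NP)\N   <
      [1,2] "today" : PP
      [2,3] "dog" : ((S/NP)\N)\PP
  [3,8] NP   >
    [3,6] NP/(NP\PP)   <
      [3,5] S   <
        [3,4] "ate" : PP
        [4,5] "a" : S\PP
      [5,6] "clearly" : (NP/(NP\PP))\S
    [6,8] NP\PP   <
      [6,7] "on" : N
      [7,8] "some" : (NP\PP)\N

[0,1] N  lex  "in"
[1,2] PP  lex  "today"
[2,3] ((S/NP)\N)\PP  lex  "dog"
[1,3] (S/NP)\N  <  k=2
[0,3] S/NP  <  k=1
[3,4] PP  lex  "ate"
[4,5] S\PP  lex  "a"
[3,5] S  <  k=4
[5,6] (NP/(NP\PP))\S  lex  "clearly"
[3,6] NP/(NP\PP)  <  k=5
[6,7] N  lex  "on"
[7,8] (NP\PP)\N  lex  "some"
[6,8] NP\PP  <  k=7
[3,8] NP  >  k=6
[0,8] S  >  k=3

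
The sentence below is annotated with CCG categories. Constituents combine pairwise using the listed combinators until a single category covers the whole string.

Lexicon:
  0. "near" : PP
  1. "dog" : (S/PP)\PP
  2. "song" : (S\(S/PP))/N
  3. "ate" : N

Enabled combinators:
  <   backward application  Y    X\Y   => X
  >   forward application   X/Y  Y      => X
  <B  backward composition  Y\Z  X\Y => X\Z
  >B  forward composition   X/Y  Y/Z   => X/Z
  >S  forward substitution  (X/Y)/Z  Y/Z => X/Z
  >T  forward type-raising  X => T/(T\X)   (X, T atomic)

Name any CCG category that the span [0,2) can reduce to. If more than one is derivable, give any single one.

[0,4] S   <
  [0,2] S/PP   <
    [0,1] "near" : PP
    [1,2] "dog" : (S/PP)\PP
  [2,4] S\(S/PP)   >
    [2,3] "song" : (S\(S/PP))/N
    [3,4] "ate" : N

S/PP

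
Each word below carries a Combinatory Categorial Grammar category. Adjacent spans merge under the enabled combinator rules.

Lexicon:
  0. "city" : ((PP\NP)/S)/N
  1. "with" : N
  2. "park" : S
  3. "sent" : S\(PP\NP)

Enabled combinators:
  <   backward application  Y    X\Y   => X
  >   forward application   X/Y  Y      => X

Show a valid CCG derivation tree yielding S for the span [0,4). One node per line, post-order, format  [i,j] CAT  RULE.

[0,4] S   <
  [0,3] PP\NP   >
    [0,2] (PP\NP)/S   >
      [0,1] "city" : ((PP\NP)/S)/N
      [1,2] "with" : N
    [2,3] "park" : S
  [3,4] "sent" : S\(PP\NP)

[0,1] ((PP\NP)/S)/N  lex  "city"
[1,2] N  lex  "with"
[0,2] (PP\NP)/S  >  k=1
[2,3] S  lex  "park"
[0,3] PP\NP  >  k=2
[3,4] S\(PP\NP)  lex  "sent"
[0,4] S  <  k=3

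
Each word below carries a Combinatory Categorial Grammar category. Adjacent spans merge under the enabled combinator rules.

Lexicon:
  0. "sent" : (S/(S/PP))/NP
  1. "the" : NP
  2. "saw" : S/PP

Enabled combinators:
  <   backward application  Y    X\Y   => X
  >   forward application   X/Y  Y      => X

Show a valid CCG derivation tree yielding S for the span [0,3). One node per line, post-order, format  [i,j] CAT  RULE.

[0,1] (S/(S/PP))/NP  lex  "sent"
[1,2] NP  lex  "the"
[0,2] S/(S/PP)  >  k=1
[2,3] S/PP  lex  "saw"
[0,3] S  >  k=2

[0,3] S   >
  [0,2] S/(S/PP)   >
    [0,1] "sent" : (S/(S/PP))/NP
    [1,2] "the" : NP
  [2,3] "saw" : S/PP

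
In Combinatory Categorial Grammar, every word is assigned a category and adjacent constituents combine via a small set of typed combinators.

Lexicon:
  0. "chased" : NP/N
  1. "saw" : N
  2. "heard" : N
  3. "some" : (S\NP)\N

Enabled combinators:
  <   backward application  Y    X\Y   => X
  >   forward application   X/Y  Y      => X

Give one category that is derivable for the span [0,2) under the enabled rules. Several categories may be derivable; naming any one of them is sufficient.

NP

[0,4] S   <
  [0,2] NP   >
    [0,1] "chased" : NP/N
    [1,2] "saw" : N
  [2,4] S\NP   <
    [2,3] "heard" : N
    [3,4] "some" : (S\NP)\N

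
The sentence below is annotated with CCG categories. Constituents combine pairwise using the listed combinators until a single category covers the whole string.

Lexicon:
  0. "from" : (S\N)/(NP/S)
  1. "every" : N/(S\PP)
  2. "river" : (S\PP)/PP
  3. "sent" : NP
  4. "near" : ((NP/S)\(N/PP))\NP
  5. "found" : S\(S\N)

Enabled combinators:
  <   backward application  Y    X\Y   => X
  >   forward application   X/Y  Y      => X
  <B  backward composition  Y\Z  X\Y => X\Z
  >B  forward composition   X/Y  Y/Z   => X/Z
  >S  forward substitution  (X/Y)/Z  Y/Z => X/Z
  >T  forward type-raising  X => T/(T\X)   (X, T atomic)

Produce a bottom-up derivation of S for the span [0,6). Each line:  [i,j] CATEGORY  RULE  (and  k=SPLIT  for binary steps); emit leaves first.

[0,6] S   <
  [0,5] S\N   >
    [0,1] "from" : (S\N)/(NP/S)
    [1,5] NP/S   <
      [1,3] N/PP   >B
        [1,2] "every" : N/(S\PP)
        [2,3] "river" : (S\PP)/PP
      [3,5] (NP/S)\(N/PP)   <
        [3,4] "sent" : NP
        [4,5] "near" : ((NP/S)\(N/PP))\NP
  [5,6] "found" : S\(S\N)

[0,1] (S\N)/(NP/S)  lex  "from"
[1,2] N/(S\PP)  lex  "every"
[2,3] (S\PP)/PP  lex  "river"
[1,3] N/PP  >B  k=2
[3,4] NP  lex  "sent"
[4,5] ((NP/S)\(N/PP))\NP  lex  "near"
[3,5] (NP/S)\(N/PP)  <  k=4
[1,5] NP/S  <  k=3
[0,5] S\N  >  k=1
[5,6] S\(S\N)  lex  "found"
[0,6] S  <  k=5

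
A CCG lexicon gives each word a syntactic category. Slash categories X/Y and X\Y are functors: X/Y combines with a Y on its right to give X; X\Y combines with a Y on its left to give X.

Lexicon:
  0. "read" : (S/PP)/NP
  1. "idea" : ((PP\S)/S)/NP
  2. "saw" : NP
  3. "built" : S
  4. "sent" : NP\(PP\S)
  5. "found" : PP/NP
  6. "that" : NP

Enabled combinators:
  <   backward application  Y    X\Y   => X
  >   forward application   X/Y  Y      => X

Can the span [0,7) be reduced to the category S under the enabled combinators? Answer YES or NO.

[0,7] S   >
  [0,5] S/PP   >
    [0,1] "read" : (S/PP)/NP
    [1,5] NP   <
      [1,4] PP\S   >
        [1,3] (PP\S)/S   >
          [1,2] "idea" : ((PP\S)/S)/NP
          [2,3] "saw" : NP
        [3,4] "built" : S
      [4,5] "sent" : NP\(PP\S)
  [5,7] PP   >
    [5,6] "found" : PP/NP
    [6,7] "that" : NP

YES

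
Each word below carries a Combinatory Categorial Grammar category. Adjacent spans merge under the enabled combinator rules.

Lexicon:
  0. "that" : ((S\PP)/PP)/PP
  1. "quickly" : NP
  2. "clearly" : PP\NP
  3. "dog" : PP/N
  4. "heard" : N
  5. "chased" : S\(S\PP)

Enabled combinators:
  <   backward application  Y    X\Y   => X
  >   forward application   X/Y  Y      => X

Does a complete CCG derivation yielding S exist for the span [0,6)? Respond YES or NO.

[0,6] S   <
  [0,5] S\PP   >
    [0,3] (S\PP)/PP   >
      [0,1] "that" : ((S\PP)/PP)/PP
      [1,3] PP   <
        [1,2] "quickly" : NP
        [2,3] "clearly" : PP\NP
    [3,5] PP   >
      [3,4] "dog" : PP/N
      [4,5] "heard" : N
  [5,6] "chased" : S\(S\PP)

YES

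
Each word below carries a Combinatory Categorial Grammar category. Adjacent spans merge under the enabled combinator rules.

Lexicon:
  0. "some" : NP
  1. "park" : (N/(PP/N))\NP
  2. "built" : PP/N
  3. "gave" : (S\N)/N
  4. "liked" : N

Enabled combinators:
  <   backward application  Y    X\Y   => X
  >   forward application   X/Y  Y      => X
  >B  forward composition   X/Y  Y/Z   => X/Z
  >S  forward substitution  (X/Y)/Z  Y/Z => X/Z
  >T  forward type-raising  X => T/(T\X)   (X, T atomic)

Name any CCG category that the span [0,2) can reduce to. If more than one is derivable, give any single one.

[0,5] S   <
  [0,3] N   >
    [0,2] N/(PP/N)   <
      [0,1] "some" : NP
      [1,2] "park" : (N/(PP/N))\NP
    [2,3] "built" : PP/N
  [3,5] S\N   >
    [3,4] "gave" : (S\N)/N
    [4,5] "liked" : N

N/(PP/N)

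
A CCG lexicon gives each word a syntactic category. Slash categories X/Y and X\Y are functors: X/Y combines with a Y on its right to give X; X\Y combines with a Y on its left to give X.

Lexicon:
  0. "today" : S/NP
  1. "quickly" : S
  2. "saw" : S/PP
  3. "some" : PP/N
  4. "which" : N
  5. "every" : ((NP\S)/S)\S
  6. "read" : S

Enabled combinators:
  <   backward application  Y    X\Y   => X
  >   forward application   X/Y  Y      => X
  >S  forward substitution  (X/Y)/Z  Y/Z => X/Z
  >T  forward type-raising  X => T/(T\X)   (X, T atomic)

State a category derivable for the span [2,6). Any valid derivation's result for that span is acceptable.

[0,7] S   >
  [0,1] "today" : S/NP
  [1,7] NP   >
    [1,2] NP/(NP\S)   >T
      [1,2] "quickly" : S
    [2,7] NP\S   >
      [2,6] (NP\S)/S   <
        [2,5] S   >
          [2,3] "saw" : S/PP
          [3,5] PP   >
            [3,4] "some" : PP/N
            [4,5] "which" : N
        [5,6] "every" : ((NP\S)/S)\S
      [6,7] "read" : S

(NP\S)/S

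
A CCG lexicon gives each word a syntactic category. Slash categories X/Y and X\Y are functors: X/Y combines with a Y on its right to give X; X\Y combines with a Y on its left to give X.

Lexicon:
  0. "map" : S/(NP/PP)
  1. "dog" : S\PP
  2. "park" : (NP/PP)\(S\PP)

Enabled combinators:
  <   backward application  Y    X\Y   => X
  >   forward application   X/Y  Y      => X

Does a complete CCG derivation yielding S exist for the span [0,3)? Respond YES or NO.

YES

[0,3] S   >
  [0,1] "map" : S/(NP/PP)
  [1,3] NP/PP   <
    [1,2] "dog" : S\PP
    [2,3] "park" : (NP/PP)\(S\PP)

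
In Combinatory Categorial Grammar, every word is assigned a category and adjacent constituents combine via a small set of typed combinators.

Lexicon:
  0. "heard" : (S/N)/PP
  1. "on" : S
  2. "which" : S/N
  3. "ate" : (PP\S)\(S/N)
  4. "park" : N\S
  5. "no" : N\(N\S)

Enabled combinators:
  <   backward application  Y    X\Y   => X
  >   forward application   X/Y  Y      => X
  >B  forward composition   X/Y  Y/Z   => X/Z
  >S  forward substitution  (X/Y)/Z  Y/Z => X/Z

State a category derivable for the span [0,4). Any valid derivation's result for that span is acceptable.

[0,6] S   >
  [0,4] S/N   >
    [0,1] "heard" : (S/N)/PP
    [1,4] PP   <
      [1,2] "on" : S
      [2,4] PP\S   <
        [2,3] "which" : S/N
        [3,4] "ate" : (PP\S)\(S/N)
  [4,6] N   <
    [4,5] "park" : N\S
    [5,6] "no" : N\(N\S)

S/N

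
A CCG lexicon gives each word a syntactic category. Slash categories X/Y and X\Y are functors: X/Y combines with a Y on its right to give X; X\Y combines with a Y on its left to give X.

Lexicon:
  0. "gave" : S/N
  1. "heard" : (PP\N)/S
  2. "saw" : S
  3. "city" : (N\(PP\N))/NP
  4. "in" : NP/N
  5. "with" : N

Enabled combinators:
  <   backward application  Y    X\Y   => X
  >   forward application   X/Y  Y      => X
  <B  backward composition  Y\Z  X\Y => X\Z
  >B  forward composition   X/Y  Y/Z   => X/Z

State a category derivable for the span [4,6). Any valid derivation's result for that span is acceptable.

NP

[0,6] S   >
  [0,1] "gave" : S/N
  [1,6] N   <
    [1,3] PP\N   >
      [1,2] "heard" : (PP\N)/S
      [2,3] "saw" : S
    [3,6] N\(PP\N)   >
      [3,4] "city" : (N\(PP\N))/NP
      [4,6] NP   >
        [4,5] "in" : NP/N
        [5,6] "with" : N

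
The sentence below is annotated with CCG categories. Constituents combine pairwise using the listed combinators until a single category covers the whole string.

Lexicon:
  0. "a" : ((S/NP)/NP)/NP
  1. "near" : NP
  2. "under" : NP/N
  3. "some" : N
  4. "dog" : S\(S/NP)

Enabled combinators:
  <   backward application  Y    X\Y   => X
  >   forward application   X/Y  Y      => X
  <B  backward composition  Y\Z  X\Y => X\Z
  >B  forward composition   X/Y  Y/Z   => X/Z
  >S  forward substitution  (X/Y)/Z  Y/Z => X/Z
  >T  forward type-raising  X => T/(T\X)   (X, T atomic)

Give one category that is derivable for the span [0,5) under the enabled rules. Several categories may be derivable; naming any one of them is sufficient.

S

[0,5] S   <
  [0,4] S/NP   >
    [0,2] (S/NP)/NP   >
      [0,1] "a" : ((S/NP)/NP)/NP
      [1,2] "near" : NP
    [2,4] NP   >
      [2,3] "under" : NP/N
      [3,4] "some" : N
  [4,5] "dog" : S\(S/NP)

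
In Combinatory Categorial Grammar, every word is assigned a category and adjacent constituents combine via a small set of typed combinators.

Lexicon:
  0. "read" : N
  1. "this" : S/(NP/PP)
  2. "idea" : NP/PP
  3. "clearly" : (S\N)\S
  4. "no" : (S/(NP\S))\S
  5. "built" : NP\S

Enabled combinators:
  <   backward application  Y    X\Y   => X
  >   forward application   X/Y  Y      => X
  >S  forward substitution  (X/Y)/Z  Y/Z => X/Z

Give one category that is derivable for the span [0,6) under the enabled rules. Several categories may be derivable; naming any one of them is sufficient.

[0,6] S   >
  [0,5] S/(NP\S)   <
    [0,4] S   <
      [0,1] "read" : N
      [1,4] S\N   <
        [1,3] S   >
          [1,2] "this" : S/(NP/PP)
          [2,3] "idea" : NP/PP
        [3,4] "clearly" : (S\N)\S
    [4,5] "no" : (S/(NP\S))\S
  [5,6] "built" : NP\S

S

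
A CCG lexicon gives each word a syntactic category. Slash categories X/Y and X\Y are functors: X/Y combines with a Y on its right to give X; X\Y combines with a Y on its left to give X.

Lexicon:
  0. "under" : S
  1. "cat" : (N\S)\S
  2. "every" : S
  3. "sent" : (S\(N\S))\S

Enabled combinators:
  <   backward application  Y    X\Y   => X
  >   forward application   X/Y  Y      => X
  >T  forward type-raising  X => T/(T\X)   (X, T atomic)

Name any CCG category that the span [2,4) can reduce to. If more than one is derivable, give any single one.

S\(N\S)

[0,4] S   <
  [0,2] N\S   <
    [0,1] "under" : S
    [1,2] "cat" : (N\S)\S
  [2,4] S\(N\S)   <
    [2,3] "every" : S
    [3,4] "sent" : (S\(N\S))\S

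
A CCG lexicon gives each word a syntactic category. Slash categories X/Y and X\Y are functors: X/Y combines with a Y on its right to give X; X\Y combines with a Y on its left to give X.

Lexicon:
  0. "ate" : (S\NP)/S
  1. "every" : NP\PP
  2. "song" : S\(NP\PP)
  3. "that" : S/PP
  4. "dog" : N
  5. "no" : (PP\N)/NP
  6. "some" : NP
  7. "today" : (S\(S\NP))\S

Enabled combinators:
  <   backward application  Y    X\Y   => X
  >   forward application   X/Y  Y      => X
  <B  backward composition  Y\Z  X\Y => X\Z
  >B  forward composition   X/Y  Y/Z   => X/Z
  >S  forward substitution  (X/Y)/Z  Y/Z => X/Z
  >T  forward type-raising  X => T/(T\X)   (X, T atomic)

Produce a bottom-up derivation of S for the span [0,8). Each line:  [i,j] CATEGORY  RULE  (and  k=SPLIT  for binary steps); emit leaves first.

[0,8] S   <
  [0,3] S\NP   >
    [0,1] "ate" : (S\NP)/S
    [1,3] S   <
      [1,2] "every" : NP\PP
      [2,3] "song" : S\(NP\PP)
  [3,8] S\(S\NP)   <
    [3,7] S   >
      [3,4] "that" : S/PP
      [4,7] PP   >
        [4,5] PP/(PP\N)   >T
          [4,5] "dog" : N
        [5,7] PP\N   >
          [5,6] "no" : (PP\N)/NP
          [6,7] "some" : NP
    [7,8] "today" : (S\(S\NP))\S

[0,1] (S\NP)/S  lex  "ate"
[1,2] NP\PP  lex  "every"
[2,3] S\(NP\PP)  lex  "song"
[1,3] S  <  k=2
[0,3] S\NP  >  k=1
[3,4] S/PP  lex  "that"
[4,5] N  lex  "dog"
[4,5] PP/(PP\N)  >T
[5,6] (PP\N)/NP  lex  "no"
[6,7] NP  lex  "some"
[5,7] PP\N  >  k=6
[4,7] PP  >  k=5
[3,7] S  >  k=4
[7,8] (S\(S\NP))\S  lex  "today"
[3,8] S\(S\NP)  <  k=7
[0,8] S  <  k=3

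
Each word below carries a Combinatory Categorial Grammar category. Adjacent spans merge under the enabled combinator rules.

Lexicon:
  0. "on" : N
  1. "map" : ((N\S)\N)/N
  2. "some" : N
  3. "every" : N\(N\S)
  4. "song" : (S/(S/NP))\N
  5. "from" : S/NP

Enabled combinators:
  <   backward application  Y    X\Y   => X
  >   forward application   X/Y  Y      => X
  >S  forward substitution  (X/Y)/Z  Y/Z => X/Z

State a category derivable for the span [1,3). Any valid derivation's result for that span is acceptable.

[0,6] S   >
  [0,5] S/(S/NP)   <
    [0,4] N   <
      [0,3] N\S   <
        [0,1] "on" : N
        [1,3] (N\S)\N   >
          [1,2] "map" : ((N\S)\N)/N
          [2,3] "some" : N
      [3,4] "every" : N\(N\S)
    [4,5] "song" : (S/(S/NP))\N
  [5,6] "from" : S/NP

(N\S)\N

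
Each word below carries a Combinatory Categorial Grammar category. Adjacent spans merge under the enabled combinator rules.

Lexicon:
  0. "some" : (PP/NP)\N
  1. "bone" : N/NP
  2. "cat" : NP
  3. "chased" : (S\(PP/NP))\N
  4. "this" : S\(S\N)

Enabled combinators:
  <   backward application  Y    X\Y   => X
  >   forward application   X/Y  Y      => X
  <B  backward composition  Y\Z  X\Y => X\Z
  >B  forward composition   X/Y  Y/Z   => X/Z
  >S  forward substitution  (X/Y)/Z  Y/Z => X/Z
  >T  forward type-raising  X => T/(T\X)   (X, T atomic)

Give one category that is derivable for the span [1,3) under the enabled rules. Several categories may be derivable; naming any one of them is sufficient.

N

[0,5] S   <
  [0,4] S\N   <B
    [0,1] "some" : (PP/NP)\N
    [1,4] S\(PP/NP)   <
      [1,3] N   >
        [1,2] "bone" : N/NP
        [2,3] "cat" : NP
      [3,4] "chased" : (S\(PP/NP))\N
  [4,5] "this" : S\(S\N)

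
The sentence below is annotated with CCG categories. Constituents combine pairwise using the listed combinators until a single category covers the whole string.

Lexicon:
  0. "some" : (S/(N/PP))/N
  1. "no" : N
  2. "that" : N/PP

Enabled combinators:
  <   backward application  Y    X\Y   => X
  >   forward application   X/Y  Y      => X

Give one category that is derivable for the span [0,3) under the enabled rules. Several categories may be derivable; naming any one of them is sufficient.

S

[0,3] S   >
  [0,2] S/(N/PP)   >
    [0,1] "some" : (S/(N/PP))/N
    [1,2] "no" : N
  [2,3] "that" : N/PP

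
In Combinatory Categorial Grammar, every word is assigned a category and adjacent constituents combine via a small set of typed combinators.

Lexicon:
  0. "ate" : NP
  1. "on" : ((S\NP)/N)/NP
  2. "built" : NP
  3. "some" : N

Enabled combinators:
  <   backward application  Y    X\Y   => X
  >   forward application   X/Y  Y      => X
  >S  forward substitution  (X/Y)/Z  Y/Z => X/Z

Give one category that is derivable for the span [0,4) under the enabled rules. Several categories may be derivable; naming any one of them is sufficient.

S

[0,4] S   <
  [0,1] "ate" : NP
  [1,4] S\NP   >
    [1,3] (S\NP)/N   >
      [1,2] "on" : ((S\NP)/N)/NP
      [2,3] "built" : NP
    [3,4] "some" : N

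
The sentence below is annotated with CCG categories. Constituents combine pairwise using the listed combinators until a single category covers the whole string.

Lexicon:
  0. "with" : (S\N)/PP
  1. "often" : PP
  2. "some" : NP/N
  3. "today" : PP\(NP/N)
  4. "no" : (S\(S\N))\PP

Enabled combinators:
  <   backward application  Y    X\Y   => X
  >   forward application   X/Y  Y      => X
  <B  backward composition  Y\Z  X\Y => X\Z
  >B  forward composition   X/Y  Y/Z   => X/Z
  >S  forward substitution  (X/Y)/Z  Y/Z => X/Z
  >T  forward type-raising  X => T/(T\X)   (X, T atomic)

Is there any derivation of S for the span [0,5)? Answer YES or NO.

[0,5] S   <
  [0,2] S\N   >
    [0,1] "with" : (S\N)/PP
    [1,2] "often" : PP
  [2,5] S\(S\N)   <
    [2,4] PP   <
      [2,3] "some" : NP/N
      [3,4] "today" : PP\(NP/N)
    [4,5] "no" : (S\(S\N))\PP

YES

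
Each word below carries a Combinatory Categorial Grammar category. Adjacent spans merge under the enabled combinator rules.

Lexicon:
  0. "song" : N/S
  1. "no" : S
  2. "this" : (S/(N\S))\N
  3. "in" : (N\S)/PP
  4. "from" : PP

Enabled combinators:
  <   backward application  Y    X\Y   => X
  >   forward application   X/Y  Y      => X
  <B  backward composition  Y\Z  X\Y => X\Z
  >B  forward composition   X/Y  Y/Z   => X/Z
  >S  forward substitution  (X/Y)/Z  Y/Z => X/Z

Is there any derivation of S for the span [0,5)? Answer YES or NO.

YES

[0,5] S   >
  [0,4] S/PP   >B
    [0,3] S/(N\S)   <
      [0,2] N   >
        [0,1] "song" : N/S
        [1,2] "no" : S
      [2,3] "this" : (S/(N\S))\N
    [3,4] "in" : (N\S)/PP
  [4,5] "from" : PP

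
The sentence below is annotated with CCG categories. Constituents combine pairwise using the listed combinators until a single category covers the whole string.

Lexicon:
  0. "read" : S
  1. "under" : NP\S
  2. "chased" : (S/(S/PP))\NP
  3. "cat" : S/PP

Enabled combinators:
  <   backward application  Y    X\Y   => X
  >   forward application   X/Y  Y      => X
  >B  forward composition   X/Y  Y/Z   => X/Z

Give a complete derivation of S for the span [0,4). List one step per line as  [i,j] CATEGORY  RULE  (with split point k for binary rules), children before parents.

[0,1] S  lex  "read"
[1,2] NP\S  lex  "under"
[0,2] NP  <  k=1
[2,3] (S/(S/PP))\NP  lex  "chased"
[0,3] S/(S/PP)  <  k=2
[3,4] S/PP  lex  "cat"
[0,4] S  >  k=3

[0,4] S   >
  [0,3] S/(S/PP)   <
    [0,2] NP   <
      [0,1] "read" : S
      [1,2] "under" : NP\S
    [2,3] "chased" : (S/(S/PP))\NP
  [3,4] "cat" : S/PP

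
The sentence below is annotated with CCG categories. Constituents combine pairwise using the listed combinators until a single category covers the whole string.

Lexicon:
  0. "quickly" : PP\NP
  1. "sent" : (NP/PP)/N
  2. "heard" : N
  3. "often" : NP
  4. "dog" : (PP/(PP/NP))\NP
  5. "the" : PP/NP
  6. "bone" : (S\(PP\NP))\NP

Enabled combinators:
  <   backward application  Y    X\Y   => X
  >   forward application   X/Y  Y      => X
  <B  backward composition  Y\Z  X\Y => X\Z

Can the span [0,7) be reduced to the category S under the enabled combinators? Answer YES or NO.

[0,7] S   <
  [0,1] "quickly" : PP\NP
  [1,7] S\(PP\NP)   <
    [1,6] NP   >
      [1,3] NP/PP   >
        [1,2] "sent" : (NP/PP)/N
        [2,3] "heard" : N
      [3,6] PP   >
        [3,5] PP/(PP/NP)   <
          [3,4] "often" : NP
          [4,5] "dog" : (PP/(PP/NP))\NP
        [5,6] "the" : PP/NP
    [6,7] "bone" : (S\(PP\NP))\NP

YES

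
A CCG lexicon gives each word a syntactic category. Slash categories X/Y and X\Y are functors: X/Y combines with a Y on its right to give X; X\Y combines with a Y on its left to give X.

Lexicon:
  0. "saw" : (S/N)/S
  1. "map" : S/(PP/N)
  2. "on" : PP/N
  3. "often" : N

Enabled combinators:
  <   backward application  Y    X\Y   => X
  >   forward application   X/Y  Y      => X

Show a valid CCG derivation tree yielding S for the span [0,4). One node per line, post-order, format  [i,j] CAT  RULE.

[0,1] (S/N)/S  lex  "saw"
[1,2] S/(PP/N)  lex  "map"
[2,3] PP/N  lex  "on"
[1,3] S  >  k=2
[0,3] S/N  >  k=1
[3,4] N  lex  "often"
[0,4] S  >  k=3

[0,4] S   >
  [0,3] S/N   >
    [0,1] "saw" : (S/N)/S
    [1,3] S   >
      [1,2] "map" : S/(PP/N)
      [2,3] "on" : PP/N
  [3,4] "often" : N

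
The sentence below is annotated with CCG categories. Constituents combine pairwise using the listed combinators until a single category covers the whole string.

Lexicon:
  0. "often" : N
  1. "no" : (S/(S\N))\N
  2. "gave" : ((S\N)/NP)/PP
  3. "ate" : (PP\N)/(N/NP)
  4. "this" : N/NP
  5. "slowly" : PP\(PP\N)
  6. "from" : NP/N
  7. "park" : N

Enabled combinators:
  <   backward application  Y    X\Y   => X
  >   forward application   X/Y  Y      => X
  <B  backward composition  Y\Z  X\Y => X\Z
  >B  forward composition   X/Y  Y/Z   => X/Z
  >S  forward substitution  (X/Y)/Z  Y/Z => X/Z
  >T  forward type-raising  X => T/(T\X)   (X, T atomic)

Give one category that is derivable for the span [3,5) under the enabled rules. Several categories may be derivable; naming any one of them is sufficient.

[0,8] S   >
  [0,2] S/(S\N)   <
    [0,1] "often" : N
    [1,2] "no" : (S/(S\N))\N
  [2,8] S\N   >
    [2,6] (S\N)/NP   >
      [2,3] "gave" : ((S\N)/NP)/PP
      [3,6] PP   <
        [3,5] PP\N   >
          [3,4] "ate" : (PP\N)/(N/NP)
          [4,5] "this" : N/NP
        [5,6] "slowly" : PP\(PP\N)
    [6,8] NP   >
      [6,7] "from" : NP/N
      [7,8] "park" : N

PP\N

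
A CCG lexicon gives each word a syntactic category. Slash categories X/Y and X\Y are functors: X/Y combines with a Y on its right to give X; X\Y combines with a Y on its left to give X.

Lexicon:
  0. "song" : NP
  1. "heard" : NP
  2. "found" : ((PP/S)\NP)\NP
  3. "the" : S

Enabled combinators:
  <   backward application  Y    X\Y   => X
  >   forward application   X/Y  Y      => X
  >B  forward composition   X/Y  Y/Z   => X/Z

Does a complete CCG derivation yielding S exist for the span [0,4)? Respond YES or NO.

NP NP ((PP/S)\NP)\NP S
CKY chart[0,4] = {PP}; S ∉ chart

NO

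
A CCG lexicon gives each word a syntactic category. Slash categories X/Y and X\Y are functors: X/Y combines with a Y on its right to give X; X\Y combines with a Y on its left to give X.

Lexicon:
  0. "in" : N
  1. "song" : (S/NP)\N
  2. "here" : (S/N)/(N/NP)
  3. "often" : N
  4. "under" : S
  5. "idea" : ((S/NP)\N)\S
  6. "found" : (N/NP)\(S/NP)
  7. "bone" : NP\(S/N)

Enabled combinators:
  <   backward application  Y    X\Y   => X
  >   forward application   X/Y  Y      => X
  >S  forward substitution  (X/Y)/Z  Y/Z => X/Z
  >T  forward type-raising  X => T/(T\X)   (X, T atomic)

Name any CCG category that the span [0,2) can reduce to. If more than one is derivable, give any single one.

[0,8] S   >
  [0,2] S/NP   <
    [0,1] "in" : N
    [1,2] "song" : (S/NP)\N
  [2,8] NP   <
    [2,7] S/N   >
      [2,3] "here" : (S/N)/(N/NP)
      [3,7] N/NP   <
        [3,6] S/NP   <
          [3,4] "often" : N
          [4,6] (S/NP)\N   <
            [4,5] "under" : S
            [5,6] "idea" : ((S/NP)\N)\S
        [6,7] "found" : (N/NP)\(S/NP)
    [7,8] "bone" : NP\(S/N)

S/NP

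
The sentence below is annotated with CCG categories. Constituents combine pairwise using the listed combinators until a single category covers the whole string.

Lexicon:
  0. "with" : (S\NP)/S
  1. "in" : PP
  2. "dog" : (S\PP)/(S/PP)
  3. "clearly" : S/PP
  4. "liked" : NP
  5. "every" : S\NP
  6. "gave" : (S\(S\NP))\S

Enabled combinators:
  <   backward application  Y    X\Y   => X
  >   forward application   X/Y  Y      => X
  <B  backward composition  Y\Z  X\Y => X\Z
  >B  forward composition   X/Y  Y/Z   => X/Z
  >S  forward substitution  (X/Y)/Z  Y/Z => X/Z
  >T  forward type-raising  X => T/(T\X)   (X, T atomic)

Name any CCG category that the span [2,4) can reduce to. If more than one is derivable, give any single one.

S\PP

[0,7] S   <
  [0,4] S\NP   >
    [0,1] "with" : (S\NP)/S
    [1,4] S   >
      [1,2] S/(S\PP)   >T
        [1,2] "in" : PP
      [2,4] S\PP   >
        [2,3] "dog" : (S\PP)/(S/PP)
        [3,4] "clearly" : S/PP
  [4,7] S\(S\NP)   <
    [4,6] S   >
      [4,5] S/(S\NP)   >T
        [4,5] "liked" : NP
      [5,6] "every" : S\NP
    [6,7] "gave" : (S\(S\NP))\S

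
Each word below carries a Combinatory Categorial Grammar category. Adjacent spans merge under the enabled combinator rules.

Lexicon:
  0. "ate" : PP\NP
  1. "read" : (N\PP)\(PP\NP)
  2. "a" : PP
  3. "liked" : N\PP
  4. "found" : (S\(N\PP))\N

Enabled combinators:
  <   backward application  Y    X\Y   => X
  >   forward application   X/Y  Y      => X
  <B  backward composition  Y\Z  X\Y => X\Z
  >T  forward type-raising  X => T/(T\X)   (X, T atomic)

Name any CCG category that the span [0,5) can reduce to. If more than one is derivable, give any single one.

S

[0,5] S   <
  [0,2] N\PP   <
    [0,1] "ate" : PP\NP
    [1,2] "read" : (N\PP)\(PP\NP)
  [2,5] S\(N\PP)   <
    [2,4] N   <
      [2,3] "a" : PP
      [3,4] "liked" : N\PP
    [4,5] "found" : (S\(N\PP))\N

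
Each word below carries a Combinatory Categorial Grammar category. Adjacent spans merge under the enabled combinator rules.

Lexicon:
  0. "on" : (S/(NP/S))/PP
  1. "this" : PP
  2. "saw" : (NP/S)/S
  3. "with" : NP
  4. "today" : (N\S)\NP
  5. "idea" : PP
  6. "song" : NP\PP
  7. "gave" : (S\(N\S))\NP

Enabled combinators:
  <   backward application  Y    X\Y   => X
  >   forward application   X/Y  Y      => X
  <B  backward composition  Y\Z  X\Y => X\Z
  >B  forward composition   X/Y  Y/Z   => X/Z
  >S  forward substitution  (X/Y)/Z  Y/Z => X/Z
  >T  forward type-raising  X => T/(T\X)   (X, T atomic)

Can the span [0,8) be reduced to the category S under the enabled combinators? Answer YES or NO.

[0,8] S   >
  [0,2] S/(NP/S)   >
    [0,1] "on" : (S/(NP/S))/PP
    [1,2] "this" : PP
  [2,8] NP/S   >
    [2,3] "saw" : (NP/S)/S
    [3,8] S   <
      [3,5] N\S   <
        [3,4] "with" : NP
        [4,5] "today" : (N\S)\NP
      [5,8] S\(N\S)   <
        [5,7] NP   <
          [5,6] "idea" : PP
          [6,7] "song" : NP\PP
        [7,8] "gave" : (S\(N\S))\NP

YES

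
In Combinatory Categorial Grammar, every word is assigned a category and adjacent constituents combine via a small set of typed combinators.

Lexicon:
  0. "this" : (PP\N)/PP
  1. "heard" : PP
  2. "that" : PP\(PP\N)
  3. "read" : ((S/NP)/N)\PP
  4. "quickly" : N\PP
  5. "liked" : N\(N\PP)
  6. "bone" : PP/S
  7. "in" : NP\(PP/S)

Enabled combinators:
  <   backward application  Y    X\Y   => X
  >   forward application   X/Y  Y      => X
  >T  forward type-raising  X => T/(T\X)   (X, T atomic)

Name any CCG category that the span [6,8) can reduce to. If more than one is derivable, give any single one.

NP

[0,8] S   >
  [0,6] S/NP   >
    [0,4] (S/NP)/N   <
      [0,3] PP   <
        [0,2] PP\N   >
          [0,1] "this" : (PP\N)/PP
          [1,2] "heard" : PP
        [2,3] "that" : PP\(PP\N)
      [3,4] "read" : ((S/NP)/N)\PP
    [4,6] N   <
      [4,5] "quickly" : N\PP
      [5,6] "liked" : N\(N\PP)
  [6,8] NP   <
    [6,7] "bone" : PP/S
    [7,8] "in" : NP\(PP/S)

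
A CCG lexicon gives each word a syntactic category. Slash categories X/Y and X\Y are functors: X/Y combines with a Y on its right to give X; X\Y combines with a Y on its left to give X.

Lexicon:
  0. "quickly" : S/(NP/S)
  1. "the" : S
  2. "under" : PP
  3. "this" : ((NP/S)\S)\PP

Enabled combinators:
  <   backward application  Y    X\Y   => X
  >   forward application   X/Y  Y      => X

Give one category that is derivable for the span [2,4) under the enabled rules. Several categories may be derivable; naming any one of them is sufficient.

(NP/S)\S

[0,4] S   >
  [0,1] "quickly" : S/(NP/S)
  [1,4] NP/S   <
    [1,2] "the" : S
    [2,4] (NP/S)\S   <
      [2,3] "under" : PP
      [3,4] "this" : ((NP/S)\S)\PP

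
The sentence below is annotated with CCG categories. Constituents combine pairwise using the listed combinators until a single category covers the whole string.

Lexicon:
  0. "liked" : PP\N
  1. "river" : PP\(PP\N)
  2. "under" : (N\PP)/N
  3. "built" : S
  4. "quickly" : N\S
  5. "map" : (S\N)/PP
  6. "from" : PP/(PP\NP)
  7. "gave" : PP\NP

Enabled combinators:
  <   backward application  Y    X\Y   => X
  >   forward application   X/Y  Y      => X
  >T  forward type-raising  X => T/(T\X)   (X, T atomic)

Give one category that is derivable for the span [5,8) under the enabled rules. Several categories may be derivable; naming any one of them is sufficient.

S\N

[0,8] S   <
  [0,5] N   <
    [0,2] PP   <
      [0,1] "liked" : PP\N
      [1,2] "river" : PP\(PP\N)
    [2,5] N\PP   >
      [2,3] "under" : (N\PP)/N
      [3,5] N   <
        [3,4] "built" : S
        [4,5] "quickly" : N\S
  [5,8] S\N   >
    [5,6] "map" : (S\N)/PP
    [6,8] PP   >
      [6,7] "from" : PP/(PP\NP)
      [7,8] "gave" : PP\NP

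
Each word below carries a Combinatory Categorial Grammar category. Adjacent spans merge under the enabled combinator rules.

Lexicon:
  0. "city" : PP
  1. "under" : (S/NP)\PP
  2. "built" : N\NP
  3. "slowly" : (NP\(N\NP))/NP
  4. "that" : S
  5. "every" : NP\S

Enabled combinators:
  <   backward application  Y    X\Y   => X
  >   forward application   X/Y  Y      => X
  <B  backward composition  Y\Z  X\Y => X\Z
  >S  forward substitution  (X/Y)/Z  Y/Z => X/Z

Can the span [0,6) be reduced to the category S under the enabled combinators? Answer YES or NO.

YES

[0,6] S   >
  [0,2] S/NP   <
    [0,1] "city" : PP
    [1,2] "under" : (S/NP)\PP
  [2,6] NP   <
    [2,3] "built" : N\NP
    [3,6] NP\(N\NP)   >
      [3,4] "slowly" : (NP\(N\NP))/NP
      [4,6] NP   <
        [4,5] "that" : S
        [5,6] "every" : NP\S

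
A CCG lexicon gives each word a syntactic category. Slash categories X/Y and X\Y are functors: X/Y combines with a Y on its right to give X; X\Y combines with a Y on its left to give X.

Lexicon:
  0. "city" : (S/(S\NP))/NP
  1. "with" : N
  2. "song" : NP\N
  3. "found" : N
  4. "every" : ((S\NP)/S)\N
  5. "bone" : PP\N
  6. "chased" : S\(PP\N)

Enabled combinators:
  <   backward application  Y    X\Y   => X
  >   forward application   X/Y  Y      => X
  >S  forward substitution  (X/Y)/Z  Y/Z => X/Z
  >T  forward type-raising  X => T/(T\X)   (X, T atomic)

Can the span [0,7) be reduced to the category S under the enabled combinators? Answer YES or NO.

YES

[0,7] S   >
  [0,3] S/(S\NP)   >
    [0,1] "city" : (S/(S\NP))/NP
    [1,3] NP   >
      [1,2] NP/(NP\N)   >T
        [1,2] "with" : N
      [2,3] "song" : NP\N
  [3,7] S\NP   >
    [3,5] (S\NP)/S   <
      [3,4] "found" : N
      [4,5] "every" : ((S\NP)/S)\N
    [5,7] S   <
      [5,6] "bone" : PP\N
      [6,7] "chased" : S\(PP\N)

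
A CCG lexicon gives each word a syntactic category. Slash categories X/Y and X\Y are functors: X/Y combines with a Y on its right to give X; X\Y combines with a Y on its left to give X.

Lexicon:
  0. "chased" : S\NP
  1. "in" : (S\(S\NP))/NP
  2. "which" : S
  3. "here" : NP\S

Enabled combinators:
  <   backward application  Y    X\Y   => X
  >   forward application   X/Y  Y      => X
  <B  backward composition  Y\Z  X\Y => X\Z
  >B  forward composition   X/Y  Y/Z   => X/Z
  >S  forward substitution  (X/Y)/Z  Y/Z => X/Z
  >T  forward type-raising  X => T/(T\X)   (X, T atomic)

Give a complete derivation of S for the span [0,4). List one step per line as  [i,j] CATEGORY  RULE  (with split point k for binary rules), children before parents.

[0,1] S\NP  lex  "chased"
[1,2] (S\(S\NP))/NP  lex  "in"
[2,3] S  lex  "which"
[2,3] NP/(NP\S)  >T
[3,4] NP\S  lex  "here"
[2,4] NP  >  k=3
[1,4] S\(S\NP)  >  k=2
[0,4] S  <  k=1

[0,4] S   <
  [0,1] "chased" : S\NP
  [1,4] S\(S\NP)   >
    [1,2] "in" : (S\(S\NP))/NP
    [2,4] NP   >
      [2,3] NP/(NP\S)   >T
        [2,3] "which" : S
      [3,4] "here" : NP\S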